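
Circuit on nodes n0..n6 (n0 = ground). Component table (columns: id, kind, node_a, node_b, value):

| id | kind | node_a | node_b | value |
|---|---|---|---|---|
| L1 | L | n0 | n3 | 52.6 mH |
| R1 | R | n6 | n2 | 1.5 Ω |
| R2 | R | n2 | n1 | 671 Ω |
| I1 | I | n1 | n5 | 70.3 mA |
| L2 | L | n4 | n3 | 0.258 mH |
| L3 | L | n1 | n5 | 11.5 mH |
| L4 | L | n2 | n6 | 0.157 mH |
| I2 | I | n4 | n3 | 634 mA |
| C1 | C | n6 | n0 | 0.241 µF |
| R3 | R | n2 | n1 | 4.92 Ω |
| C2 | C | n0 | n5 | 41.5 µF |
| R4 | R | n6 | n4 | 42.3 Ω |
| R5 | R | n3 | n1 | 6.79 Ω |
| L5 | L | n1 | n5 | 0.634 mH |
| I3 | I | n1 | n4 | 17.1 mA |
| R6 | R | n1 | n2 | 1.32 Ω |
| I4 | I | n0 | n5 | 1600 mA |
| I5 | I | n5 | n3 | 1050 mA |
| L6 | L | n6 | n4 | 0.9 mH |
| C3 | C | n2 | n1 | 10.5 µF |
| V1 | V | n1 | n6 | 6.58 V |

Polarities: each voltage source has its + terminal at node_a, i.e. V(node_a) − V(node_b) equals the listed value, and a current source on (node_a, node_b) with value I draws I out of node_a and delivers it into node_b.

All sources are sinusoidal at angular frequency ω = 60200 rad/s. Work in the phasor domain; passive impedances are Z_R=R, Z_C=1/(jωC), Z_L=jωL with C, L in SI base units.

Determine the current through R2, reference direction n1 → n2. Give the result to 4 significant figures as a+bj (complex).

0.003448-0.001751j A

Element admittances at ω=60200 rad/s:
  Y(L1) = 0.000-0.0003158j S between n0,n3
  Y(R1) = 0.6667+0.000j S between n6,n2
  Y(R2) = 0.001490+0.000j S between n2,n1
  I1: injects 0.0703 A into n5 (from n1)
  Y(L2) = 0.000-0.06438j S between n4,n3
  Y(L3) = 0.000-0.001444j S between n1,n5
  Y(L4) = 0.000-0.1058j S between n2,n6
  I2: injects 0.634 A into n3 (from n4)
  Y(C1) = 0.000+0.01451j S between n6,n0
  Y(R3) = 0.2033+0.000j S between n2,n1
  Y(C2) = 0.000+2.498j S between n0,n5
  Y(R4) = 0.02364+0.000j S between n6,n4
  Y(R5) = 0.1473+0.000j S between n3,n1
  Y(L5) = 0.000-0.02620j S between n1,n5
  I3: injects 0.0171 A into n4 (from n1)
  Y(R6) = 0.7576+0.000j S between n1,n2
  I4: injects 1.6 A into n5 (from n0)
  I5: injects 1.05 A into n3 (from n5)
  Y(L6) = 0.000-0.01846j S between n6,n4
  Y(C3) = 0.000+0.6321j S between n2,n1
  V1: constraint V(n1)−V(n6) = 6.58
Assemble and solve the 7×7 MNA system:
  V(n1)=-7.092+70.63j  V(n2)=-9.406+71.81j  V(n3)=-0.3057+72.93j  V(n4)=-5.560+62.65j  V(n5)=0.07936-1.041j  V(n6)=-13.67+70.63j
  i(V1)=-4.038-0.1918j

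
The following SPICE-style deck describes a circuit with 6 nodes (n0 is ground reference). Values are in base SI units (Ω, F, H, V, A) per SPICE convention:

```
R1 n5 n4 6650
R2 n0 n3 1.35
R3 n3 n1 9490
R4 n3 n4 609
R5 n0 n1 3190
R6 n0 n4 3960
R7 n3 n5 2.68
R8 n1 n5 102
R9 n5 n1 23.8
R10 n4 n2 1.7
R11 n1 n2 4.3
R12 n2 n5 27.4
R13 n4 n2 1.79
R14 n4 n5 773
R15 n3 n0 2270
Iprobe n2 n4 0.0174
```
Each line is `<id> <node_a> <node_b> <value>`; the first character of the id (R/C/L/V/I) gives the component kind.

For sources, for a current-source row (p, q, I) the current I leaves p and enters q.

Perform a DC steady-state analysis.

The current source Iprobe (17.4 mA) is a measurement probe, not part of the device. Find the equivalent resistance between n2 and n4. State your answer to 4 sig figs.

R_eq = 0.8695 Ω

MNA unknowns: 5 node voltages V₁..V_5
R1: Y=0.0001504 on G[5,4]
R2: Y=0.7407 on G[0,3]
R3: Y=0.0001054 on G[3,1]
R4: Y=0.001642 on G[3,4]
R5: Y=0.0003135 on G[0,1]
R6: Y=0.0002525 on G[0,4]
R7: Y=0.3731 on G[3,5]
R8: Y=0.009804 on G[1,5]
R9: Y=0.04202 on G[5,1]
R10: Y=0.5882 on G[4,2]
R11: Y=0.2326 on G[1,2]
R12: Y=0.03650 on G[2,5]
R13: Y=0.5587 on G[4,2]
R14: Y=0.001294 on G[4,5]
R15: Y=0.0004405 on G[3,0]
Iprobe: z[2]−=0.0174, z[4]+=0.0174
solve → V1=-0.0005756, V2=-0.0006877, V3=-4.677e-06, V4=0.01444, V5=-7.738e-05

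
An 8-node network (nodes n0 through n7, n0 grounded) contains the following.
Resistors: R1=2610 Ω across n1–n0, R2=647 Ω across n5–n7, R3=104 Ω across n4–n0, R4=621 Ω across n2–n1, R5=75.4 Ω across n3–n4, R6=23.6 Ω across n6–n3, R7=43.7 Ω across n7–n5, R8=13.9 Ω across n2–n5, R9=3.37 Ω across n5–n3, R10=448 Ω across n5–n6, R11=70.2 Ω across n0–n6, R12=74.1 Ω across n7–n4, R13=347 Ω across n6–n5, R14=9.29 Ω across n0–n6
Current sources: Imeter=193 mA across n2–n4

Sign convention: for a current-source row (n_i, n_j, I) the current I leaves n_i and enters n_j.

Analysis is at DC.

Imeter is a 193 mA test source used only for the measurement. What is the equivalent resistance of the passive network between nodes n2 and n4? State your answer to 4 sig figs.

MNA unknowns: 7 node voltages V₁..V_7
R1: Y=0.0003831 on G[1,0]
R2: Y=0.001546 on G[5,7]
R3: Y=0.009615 on G[4,0]
R4: Y=0.001610 on G[2,1]
R5: Y=0.01326 on G[3,4]
R6: Y=0.04237 on G[6,3]
R7: Y=0.02288 on G[7,5]
R8: Y=0.07194 on G[2,5]
R9: Y=0.2967 on G[5,3]
R10: Y=0.002232 on G[5,6]
R11: Y=0.01425 on G[0,6]
R12: Y=0.01350 on G[7,4]
R13: Y=0.002882 on G[6,5]
R14: Y=0.1076 on G[0,6]
Imeter: z[2]−=0.193, z[4]+=0.193
solve → V1=-3.575, V2=-4.425, V3=-1.340, V4=5.065, V5=-1.762, V6=-0.3884, V7=0.6676

R_eq = 49.18 Ω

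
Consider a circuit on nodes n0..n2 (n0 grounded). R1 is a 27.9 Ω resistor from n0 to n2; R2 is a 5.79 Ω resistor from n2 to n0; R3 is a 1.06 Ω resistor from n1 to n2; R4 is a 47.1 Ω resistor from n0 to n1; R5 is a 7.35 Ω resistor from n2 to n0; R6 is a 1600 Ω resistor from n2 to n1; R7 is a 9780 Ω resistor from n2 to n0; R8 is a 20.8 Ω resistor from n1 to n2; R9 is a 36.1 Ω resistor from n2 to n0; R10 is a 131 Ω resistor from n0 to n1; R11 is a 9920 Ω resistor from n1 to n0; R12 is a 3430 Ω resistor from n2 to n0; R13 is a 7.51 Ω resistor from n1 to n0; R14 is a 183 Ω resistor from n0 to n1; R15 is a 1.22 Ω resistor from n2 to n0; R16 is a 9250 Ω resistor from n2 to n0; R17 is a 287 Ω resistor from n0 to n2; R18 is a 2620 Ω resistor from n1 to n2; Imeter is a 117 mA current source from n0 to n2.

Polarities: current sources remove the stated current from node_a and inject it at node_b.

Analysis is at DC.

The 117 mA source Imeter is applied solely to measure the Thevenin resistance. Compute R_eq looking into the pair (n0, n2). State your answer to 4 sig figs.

R_eq = 0.7466 Ω

Apply KCL at each of the 2 non-ground nodes and solve the resulting linear system.
Node n1: branches {R3, R4, R6, R8, R10, R11, R13, R14, R18} → V_1 = 0.07474
Node n2: branches {R1, R2, R3, R5, R6, R7, R8, R9, R12, R15, R16, R17, R18, Imeter} → V_2 = 0.08736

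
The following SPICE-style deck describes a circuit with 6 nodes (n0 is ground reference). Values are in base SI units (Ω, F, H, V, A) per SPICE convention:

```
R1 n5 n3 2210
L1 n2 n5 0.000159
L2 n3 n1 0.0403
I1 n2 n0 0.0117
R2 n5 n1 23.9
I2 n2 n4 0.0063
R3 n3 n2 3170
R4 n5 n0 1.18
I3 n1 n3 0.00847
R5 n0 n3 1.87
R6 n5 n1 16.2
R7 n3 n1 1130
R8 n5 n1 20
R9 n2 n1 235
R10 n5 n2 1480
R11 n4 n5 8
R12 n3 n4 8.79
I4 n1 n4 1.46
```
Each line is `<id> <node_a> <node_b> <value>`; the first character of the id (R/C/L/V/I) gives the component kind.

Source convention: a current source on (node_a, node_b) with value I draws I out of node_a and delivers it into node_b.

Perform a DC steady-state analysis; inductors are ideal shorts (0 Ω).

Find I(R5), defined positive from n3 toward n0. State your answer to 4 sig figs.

Apply KCL at each of the 5 non-ground nodes and solve the resulting linear system.
Node n1: branches {L2, R2, I3, R6, R7, R8, R9, I4} → V_1 = -0.8583
Node n2: branches {L1, I1, I2, R3, R9, R10} → V_2 = 0.5278
Node n3: branches {R1, L2, R3, I3, R5, R7, R12} → V_3 = -0.8583
Node n4: branches {I2, R11, R12, I4} → V_4 = 6.009
Node n5: branches {R1, L1, R2, R4, R6, R8, R10, R11} → V_5 = 0.5278
Source currents: i(L1)=-0.02434, i(L2)=1.250

-0.4590 A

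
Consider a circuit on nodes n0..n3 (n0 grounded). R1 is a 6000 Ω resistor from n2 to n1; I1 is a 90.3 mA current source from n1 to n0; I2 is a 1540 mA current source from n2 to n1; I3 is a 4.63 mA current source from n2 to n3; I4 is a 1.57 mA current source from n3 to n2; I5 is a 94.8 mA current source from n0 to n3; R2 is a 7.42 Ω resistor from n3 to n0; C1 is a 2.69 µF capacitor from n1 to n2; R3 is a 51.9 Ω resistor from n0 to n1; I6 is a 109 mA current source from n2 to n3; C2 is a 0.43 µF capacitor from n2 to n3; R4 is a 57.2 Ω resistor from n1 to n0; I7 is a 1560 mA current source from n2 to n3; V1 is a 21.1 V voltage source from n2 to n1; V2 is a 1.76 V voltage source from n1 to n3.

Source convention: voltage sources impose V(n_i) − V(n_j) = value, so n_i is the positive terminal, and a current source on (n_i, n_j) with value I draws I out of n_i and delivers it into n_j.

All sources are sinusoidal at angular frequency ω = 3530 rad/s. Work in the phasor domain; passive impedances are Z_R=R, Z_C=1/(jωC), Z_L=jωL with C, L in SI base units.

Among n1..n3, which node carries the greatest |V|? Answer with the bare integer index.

2

MNA unknowns: 3 node voltages V₁..V_3 plus 2 source currents (V1, V2)
R1: Y=0.0001667+0.000j on G[2,1]
I1: z[1]−=0.0903, z[0]+=0.0903
I2: z[2]−=1.54, z[1]+=1.54
I3: z[2]−=0.00463, z[3]+=0.00463
I4: z[3]−=0.00157, z[2]+=0.00157
I5: z[0]−=0.0948, z[3]+=0.0948
R2: Y=0.1348+0.000j on G[3,0]
C1: Y=0.000+0.009496j on G[1,2]
R3: Y=0.01927+0.000j on G[0,1]
I6: z[2]−=0.109, z[3]+=0.109
C2: Y=0.000+0.001518j on G[2,3]
R4: Y=0.01748+0.000j on G[1,0]
I7: z[2]−=1.56, z[3]+=1.56
V1: row V2−V1=21.1, i_V1 at 2,1
V2: row V1−V3=1.76, i_V2 at 1,3
solve → V1=1.409+0.000j, V2=22.51+0.000j, V3=-0.3509+0.000j
aux → i_V1=-3.216-0.2351j, i_V2=-1.814-0.03470j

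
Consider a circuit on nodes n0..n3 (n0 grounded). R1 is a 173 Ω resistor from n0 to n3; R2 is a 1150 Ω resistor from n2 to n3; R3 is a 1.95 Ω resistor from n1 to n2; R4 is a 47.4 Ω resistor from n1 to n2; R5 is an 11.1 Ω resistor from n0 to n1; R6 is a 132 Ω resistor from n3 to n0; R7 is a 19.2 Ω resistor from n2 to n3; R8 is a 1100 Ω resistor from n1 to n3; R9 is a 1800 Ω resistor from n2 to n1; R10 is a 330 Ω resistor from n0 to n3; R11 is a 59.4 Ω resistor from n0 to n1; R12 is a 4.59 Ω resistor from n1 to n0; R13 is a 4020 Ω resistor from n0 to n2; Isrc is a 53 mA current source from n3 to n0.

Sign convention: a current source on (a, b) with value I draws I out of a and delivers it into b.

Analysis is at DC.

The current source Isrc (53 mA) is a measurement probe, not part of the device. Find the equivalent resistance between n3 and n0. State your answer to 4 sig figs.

R_eq = 16.94 Ω

MNA unknowns: 3 node voltages V₁..V_3
R1: Y=0.005780 on G[0,3]
R2: Y=0.0008696 on G[2,3]
R3: Y=0.5128 on G[1,2]
R4: Y=0.02110 on G[1,2]
R5: Y=0.09009 on G[0,1]
R6: Y=0.007576 on G[3,0]
R7: Y=0.05208 on G[2,3]
R8: Y=0.0009091 on G[1,3]
R9: Y=0.0005556 on G[2,1]
R10: Y=0.003030 on G[0,3]
R11: Y=0.01684 on G[0,1]
R12: Y=0.2179 on G[1,0]
R13: Y=0.0002488 on G[0,2]
Isrc: z[3]−=0.053, z[0]+=0.053
solve → V1=-0.1177, V2=-0.1880, V3=-0.8977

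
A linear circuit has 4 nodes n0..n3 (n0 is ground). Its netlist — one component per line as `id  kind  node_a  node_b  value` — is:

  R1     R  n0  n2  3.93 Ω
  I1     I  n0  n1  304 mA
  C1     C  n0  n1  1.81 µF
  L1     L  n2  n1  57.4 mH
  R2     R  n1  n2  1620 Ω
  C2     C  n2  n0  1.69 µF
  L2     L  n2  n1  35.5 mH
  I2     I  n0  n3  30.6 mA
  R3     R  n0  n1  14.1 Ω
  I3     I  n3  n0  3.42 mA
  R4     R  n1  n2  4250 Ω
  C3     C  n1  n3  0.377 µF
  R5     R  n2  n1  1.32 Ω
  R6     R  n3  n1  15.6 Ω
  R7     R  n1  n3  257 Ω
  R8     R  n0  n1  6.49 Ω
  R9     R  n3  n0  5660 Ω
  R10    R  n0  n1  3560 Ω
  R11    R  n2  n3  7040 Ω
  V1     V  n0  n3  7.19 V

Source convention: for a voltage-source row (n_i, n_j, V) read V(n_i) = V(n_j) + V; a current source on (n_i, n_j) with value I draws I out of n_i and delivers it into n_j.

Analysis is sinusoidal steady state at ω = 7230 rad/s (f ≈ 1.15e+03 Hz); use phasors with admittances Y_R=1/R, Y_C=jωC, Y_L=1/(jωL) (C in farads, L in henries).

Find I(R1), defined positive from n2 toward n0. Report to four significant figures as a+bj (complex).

-0.07358-0.003301j A

MNA unknowns: 3 node voltages V₁..V_3 plus 1 source current (V1)
R1: Y=0.2545+0.000j on G[0,2]
I1: z[0]−=0.304, z[1]+=0.304
C1: Y=0.000+0.01309j on G[0,1]
L1: Y=0.000-0.002410j on G[2,1]
R2: Y=0.0006173+0.000j on G[1,2]
C2: Y=0.000+0.01222j on G[2,0]
L2: Y=0.000-0.003896j on G[2,1]
I2: z[0]−=0.0306, z[3]+=0.0306
R3: Y=0.07092+0.000j on G[0,1]
I3: z[3]−=0.00342, z[0]+=0.00342
R4: Y=0.0002353+0.000j on G[1,2]
C3: Y=0.000+0.002726j on G[1,3]
R5: Y=0.7576+0.000j on G[2,1]
R6: Y=0.06410+0.000j on G[3,1]
R7: Y=0.003891+0.000j on G[1,3]
R8: Y=0.1541+0.000j on G[0,1]
R9: Y=0.0001767+0.000j on G[3,0]
R10: Y=0.0002809+0.000j on G[0,1]
R11: Y=0.0001420+0.000j on G[2,3]
V1: row V0−V3=7.19, i_V1 at 0,3
solve → V1=-0.3846-0.02278j, V2=-0.2892-0.01297j, V3=-7.190+0.000j
aux → i_V1=-0.4922-0.01700j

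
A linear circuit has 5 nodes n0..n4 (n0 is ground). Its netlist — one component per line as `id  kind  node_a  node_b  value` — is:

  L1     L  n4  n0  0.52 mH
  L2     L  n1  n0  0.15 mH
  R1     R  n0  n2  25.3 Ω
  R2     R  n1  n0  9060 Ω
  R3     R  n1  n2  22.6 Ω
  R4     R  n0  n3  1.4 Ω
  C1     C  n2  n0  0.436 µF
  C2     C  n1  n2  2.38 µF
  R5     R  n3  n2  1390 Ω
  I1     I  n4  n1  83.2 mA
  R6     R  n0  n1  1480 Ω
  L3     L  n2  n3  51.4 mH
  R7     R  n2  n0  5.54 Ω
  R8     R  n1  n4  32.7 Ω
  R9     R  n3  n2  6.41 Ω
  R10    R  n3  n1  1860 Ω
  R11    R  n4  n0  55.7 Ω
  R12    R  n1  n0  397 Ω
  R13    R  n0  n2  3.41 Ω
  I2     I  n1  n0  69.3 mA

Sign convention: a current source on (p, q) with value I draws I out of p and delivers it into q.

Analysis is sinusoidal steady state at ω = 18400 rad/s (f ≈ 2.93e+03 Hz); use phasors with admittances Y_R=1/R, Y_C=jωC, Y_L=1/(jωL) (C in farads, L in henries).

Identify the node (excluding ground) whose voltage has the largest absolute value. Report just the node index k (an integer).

4

Apply KCL at each of the 4 non-ground nodes and solve the resulting linear system.
Node n1: branches {L2, R2, R3, C2, I1, R6, R8, R10, R12, I2} → V_1 = 0.06046+0.0002418j
Node n2: branches {R1, R3, C1, C2, R5, L3, R7, R9, R13} → V_2 = 0.004158+0.003565j
Node n3: branches {R4, R5, L3, R9, R10} → V_3 = 0.0007886+0.0006372j
Node n4: branches {L1, I1, R8, R11} → V_4 = -0.2974-0.6403j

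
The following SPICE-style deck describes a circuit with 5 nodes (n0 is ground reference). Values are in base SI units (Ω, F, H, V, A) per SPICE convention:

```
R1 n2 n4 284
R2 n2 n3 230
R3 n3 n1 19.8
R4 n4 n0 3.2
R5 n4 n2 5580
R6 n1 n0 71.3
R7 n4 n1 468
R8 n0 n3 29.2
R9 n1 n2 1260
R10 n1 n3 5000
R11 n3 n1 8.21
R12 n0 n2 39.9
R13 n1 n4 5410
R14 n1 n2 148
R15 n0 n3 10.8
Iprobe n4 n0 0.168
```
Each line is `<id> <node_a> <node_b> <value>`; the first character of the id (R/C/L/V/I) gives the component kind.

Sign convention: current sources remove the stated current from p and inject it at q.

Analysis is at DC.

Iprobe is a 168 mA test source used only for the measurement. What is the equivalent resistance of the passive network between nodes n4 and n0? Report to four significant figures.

R_eq = 3.144 Ω

Element admittances at DC:
  Y(R1) = 0.003521 S between n2,n4
  Y(R2) = 0.004348 S between n2,n3
  Y(R3) = 0.05051 S between n3,n1
  Y(R4) = 0.3125 S between n4,n0
  Y(R5) = 0.0001792 S between n4,n2
  Y(R6) = 0.01403 S between n1,n0
  Y(R7) = 0.002137 S between n4,n1
  Y(R8) = 0.03425 S between n0,n3
  Y(R9) = 0.0007937 S between n1,n2
  Y(R10) = 0.0002000 S between n1,n3
  Y(R11) = 0.1218 S between n3,n1
  Y(R12) = 0.02506 S between n0,n2
  Y(R13) = 0.0001848 S between n1,n4
  Y(R14) = 0.006757 S between n1,n2
  Y(R15) = 0.09259 S between n0,n3
  Iprobe: injects 0.168 A into n0 (from n4)
Assemble and solve the 4×4 MNA system:
  V(n1)=-0.01781  V(n2)=-0.05254  V(n3)=-0.01087  V(n4)=-0.5282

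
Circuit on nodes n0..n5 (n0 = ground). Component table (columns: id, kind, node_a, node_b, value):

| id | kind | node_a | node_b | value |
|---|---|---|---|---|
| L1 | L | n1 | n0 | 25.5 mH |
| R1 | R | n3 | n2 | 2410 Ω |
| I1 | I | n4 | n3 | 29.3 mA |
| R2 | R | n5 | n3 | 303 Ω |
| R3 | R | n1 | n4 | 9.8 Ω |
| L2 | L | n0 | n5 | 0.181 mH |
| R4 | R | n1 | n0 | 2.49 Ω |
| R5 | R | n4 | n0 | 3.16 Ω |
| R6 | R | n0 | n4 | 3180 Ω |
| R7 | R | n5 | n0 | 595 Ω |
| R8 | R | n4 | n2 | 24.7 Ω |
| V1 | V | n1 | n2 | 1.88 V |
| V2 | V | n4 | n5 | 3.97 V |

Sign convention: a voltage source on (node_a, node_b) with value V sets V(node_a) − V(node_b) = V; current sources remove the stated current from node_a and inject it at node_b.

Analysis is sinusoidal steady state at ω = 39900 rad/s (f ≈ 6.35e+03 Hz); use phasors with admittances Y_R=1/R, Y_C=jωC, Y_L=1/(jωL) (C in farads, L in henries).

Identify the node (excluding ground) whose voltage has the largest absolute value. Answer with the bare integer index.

3

Element admittances at ω=39900 rad/s:
  Y(L1) = 0.000-0.0009828j S between n1,n0
  Y(R1) = 0.0004149+0.000j S between n3,n2
  I1: injects 0.0293 A into n3 (from n4)
  Y(R2) = 0.003300+0.000j S between n5,n3
  Y(R3) = 0.1020+0.000j S between n1,n4
  Y(L2) = 0.000-0.1385j S between n0,n5
  Y(R4) = 0.4016+0.000j S between n1,n0
  Y(R5) = 0.3165+0.000j S between n4,n0
  Y(R6) = 0.0003145+0.000j S between n0,n4
  Y(R7) = 0.001681+0.000j S between n5,n0
  Y(R8) = 0.04049+0.000j S between n4,n2
  V1: constraint V(n1)−V(n2) = 1.88
  V2: constraint V(n4)−V(n5) = 3.97
Assemble and solve the 7×7 MNA system:
  V(n1)=0.2168-0.3165j  V(n2)=-1.663-0.3165j  V(n3)=4.417-1.108j  V(n4)=0.2736-1.207j  V(n5)=-3.696-1.207j
  i(V1)=-0.08094+0.03640j  i(V2)=-0.2002+0.5095j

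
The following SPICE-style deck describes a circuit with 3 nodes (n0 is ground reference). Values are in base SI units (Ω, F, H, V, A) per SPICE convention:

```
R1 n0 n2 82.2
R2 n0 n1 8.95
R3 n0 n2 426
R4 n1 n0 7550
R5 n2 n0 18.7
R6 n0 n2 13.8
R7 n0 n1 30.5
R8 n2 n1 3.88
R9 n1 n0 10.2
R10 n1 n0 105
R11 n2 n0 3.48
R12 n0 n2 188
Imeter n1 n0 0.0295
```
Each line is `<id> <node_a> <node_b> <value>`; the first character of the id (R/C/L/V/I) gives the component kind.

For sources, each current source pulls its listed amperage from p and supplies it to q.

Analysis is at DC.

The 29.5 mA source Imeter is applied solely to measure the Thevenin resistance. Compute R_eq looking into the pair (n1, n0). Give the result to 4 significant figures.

Apply KCL at each of the 2 non-ground nodes and solve the resulting linear system.
Node n1: branches {R2, R4, R7, R8, R9, R10, Imeter} → V_1 = -0.07129
Node n2: branches {R1, R3, R5, R6, R8, R11, R12} → V_2 = -0.02660

R_eq = 2.417 Ω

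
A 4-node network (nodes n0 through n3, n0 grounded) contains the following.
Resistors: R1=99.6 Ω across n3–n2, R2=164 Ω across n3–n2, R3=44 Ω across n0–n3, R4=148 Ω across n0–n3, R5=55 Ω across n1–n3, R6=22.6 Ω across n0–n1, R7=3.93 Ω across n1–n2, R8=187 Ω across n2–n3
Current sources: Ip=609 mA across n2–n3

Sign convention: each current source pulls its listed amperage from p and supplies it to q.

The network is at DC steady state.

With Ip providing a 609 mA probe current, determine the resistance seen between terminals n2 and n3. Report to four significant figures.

R_eq = 18.89 Ω

Apply KCL at each of the 3 non-ground nodes and solve the resulting linear system.
Node n1: branches {R5, R6, R7} → V_1 = -4.033
Node n2: branches {R1, R2, R7, R8, Ip} → V_2 = -5.454
Node n3: branches {R1, R2, R3, R4, R5, R8, Ip} → V_3 = 6.052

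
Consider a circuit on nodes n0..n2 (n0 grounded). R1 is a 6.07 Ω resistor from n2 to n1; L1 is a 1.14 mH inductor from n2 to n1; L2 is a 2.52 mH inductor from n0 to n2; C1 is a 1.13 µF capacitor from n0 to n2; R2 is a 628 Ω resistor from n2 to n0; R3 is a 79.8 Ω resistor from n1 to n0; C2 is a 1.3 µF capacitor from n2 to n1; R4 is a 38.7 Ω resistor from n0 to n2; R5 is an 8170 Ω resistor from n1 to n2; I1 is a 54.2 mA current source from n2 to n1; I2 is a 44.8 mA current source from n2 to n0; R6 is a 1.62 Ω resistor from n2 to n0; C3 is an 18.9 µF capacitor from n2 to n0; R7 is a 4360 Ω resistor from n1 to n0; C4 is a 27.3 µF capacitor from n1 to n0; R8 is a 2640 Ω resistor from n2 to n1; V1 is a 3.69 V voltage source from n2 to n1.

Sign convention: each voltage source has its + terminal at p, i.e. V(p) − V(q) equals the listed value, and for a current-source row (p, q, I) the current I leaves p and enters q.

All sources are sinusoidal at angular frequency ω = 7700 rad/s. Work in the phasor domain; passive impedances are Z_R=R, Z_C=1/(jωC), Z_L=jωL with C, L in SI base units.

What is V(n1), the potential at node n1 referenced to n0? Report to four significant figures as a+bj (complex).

MNA unknowns: 2 node voltages V₁..V_2 plus 1 source current (V1)
R1: Y=0.1647+0.000j on G[2,1]
L1: Y=0.000-0.1139j on G[2,1]
L2: Y=0.000-0.05154j on G[0,2]
C1: Y=0.000+0.008701j on G[0,2]
R2: Y=0.001592+0.000j on G[2,0]
R3: Y=0.01253+0.000j on G[1,0]
C2: Y=0.000+0.01001j on G[2,1]
R4: Y=0.02584+0.000j on G[0,2]
R5: Y=0.0001224+0.000j on G[1,2]
I1: z[2]−=0.0542, z[1]+=0.0542
I2: z[2]−=0.0448, z[0]+=0.0448
R6: Y=0.6173+0.000j on G[2,0]
C3: Y=0.000+0.1455j on G[2,0]
R7: Y=0.0002294+0.000j on G[1,0]
C4: Y=0.000+0.2102j on G[1,0]
R8: Y=0.0003788+0.000j on G[2,1]
V1: row V2−V1=3.69, i_V1 at 2,1
solve → V1=-3.229+0.9606j, V2=0.4606+0.9606j
aux → i_V1=-0.9071-0.2832j

-3.229+0.9606j V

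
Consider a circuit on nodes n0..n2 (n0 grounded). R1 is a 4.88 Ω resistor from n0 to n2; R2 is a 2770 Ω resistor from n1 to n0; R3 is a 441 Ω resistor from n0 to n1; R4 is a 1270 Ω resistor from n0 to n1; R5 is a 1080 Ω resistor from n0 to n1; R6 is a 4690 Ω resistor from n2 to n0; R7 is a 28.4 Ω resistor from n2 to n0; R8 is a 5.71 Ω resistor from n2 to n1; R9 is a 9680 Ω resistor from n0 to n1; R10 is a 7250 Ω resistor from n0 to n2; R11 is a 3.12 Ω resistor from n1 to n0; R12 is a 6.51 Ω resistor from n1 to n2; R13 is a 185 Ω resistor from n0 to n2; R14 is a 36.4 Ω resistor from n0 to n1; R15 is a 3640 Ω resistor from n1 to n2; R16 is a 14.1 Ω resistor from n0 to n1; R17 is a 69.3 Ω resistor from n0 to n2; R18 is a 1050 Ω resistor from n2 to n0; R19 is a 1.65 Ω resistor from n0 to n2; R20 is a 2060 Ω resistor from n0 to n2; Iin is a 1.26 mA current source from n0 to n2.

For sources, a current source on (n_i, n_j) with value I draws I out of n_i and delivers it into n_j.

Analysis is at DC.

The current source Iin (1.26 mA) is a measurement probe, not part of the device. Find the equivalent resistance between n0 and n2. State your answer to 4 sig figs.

R_eq = 0.9497 Ω

Apply KCL at each of the 2 non-ground nodes and solve the resulting linear system.
Node n1: branches {R2, R3, R4, R5, R8, R9, R11, R12, R14, R15, R16} → V_1 = 0.0005233
Node n2: branches {R1, R6, R7, R8, R10, R12, R13, R15, R17, R18, R19, R20, Iin} → V_2 = 0.001197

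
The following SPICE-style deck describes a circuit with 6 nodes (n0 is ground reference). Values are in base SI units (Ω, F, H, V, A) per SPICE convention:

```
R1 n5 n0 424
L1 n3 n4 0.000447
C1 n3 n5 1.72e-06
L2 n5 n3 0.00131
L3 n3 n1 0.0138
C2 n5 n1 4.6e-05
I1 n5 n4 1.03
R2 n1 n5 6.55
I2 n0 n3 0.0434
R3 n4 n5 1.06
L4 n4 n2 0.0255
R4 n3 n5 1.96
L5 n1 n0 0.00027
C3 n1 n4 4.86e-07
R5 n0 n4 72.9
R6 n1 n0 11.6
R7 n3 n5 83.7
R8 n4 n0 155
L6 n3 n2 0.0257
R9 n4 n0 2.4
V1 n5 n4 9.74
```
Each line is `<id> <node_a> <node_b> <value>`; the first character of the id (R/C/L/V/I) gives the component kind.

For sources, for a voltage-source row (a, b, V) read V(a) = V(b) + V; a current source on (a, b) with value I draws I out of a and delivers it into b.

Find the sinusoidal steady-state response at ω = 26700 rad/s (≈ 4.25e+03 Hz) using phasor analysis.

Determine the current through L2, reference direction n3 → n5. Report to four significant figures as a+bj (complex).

MNA unknowns: 5 node voltages V₁..V_5 plus 1 source current (V1)
R1: Y=0.002358+0.000j on G[5,0]
L1: Y=0.000-0.08379j on G[3,4]
C1: Y=0.000+0.04592j on G[3,5]
L2: Y=0.000-0.02859j on G[5,3]
L3: Y=0.000-0.002714j on G[3,1]
C2: Y=0.000+1.228j on G[5,1]
I1: z[5]−=1.03, z[4]+=1.03
R2: Y=0.1527+0.000j on G[1,5]
I2: z[0]−=0.0434, z[3]+=0.0434
R3: Y=0.9434+0.000j on G[4,5]
L4: Y=0.000-0.001469j on G[4,2]
R4: Y=0.5102+0.000j on G[3,5]
L5: Y=0.000-0.1387j on G[1,0]
C3: Y=0.000+0.01298j on G[1,4]
R5: Y=0.01372+0.000j on G[0,4]
R6: Y=0.08621+0.000j on G[1,0]
R7: Y=0.01195+0.000j on G[3,5]
R8: Y=0.006452+0.000j on G[4,0]
L6: Y=0.000-0.001457j on G[3,2]
R9: Y=0.4167+0.000j on G[4,0]
V1: row V5−V4=9.74, i_V1 at 5,4
solve → V1=7.822+2.830j, V2=2.408+2.691j, V3=7.237+3.473j, V4=-2.383+1.915j, V5=7.357+1.915j
aux → i_V1=-11.38+1.517j

0.04454+0.003451j A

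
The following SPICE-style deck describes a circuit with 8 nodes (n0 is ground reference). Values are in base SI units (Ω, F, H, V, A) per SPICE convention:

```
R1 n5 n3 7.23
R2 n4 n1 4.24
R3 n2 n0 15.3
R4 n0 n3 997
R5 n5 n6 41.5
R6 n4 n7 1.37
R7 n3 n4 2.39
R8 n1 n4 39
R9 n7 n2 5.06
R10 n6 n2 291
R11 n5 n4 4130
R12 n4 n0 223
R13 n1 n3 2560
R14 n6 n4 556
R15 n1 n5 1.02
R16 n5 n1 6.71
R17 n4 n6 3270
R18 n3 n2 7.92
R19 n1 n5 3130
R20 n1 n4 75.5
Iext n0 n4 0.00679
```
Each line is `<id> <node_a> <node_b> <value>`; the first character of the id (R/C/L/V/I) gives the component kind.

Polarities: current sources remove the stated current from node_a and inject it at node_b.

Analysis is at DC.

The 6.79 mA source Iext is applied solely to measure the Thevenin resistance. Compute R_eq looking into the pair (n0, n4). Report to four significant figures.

R_eq = 17.36 Ω

Element admittances at DC:
  Y(R1) = 0.1383 S between n5,n3
  Y(R2) = 0.2358 S between n4,n1
  Y(R3) = 0.06536 S between n2,n0
  Y(R4) = 0.001003 S between n0,n3
  Y(R5) = 0.02410 S between n5,n6
  Y(R6) = 0.7299 S between n4,n7
  Y(R7) = 0.4184 S between n3,n4
  Y(R8) = 0.02564 S between n1,n4
  Y(R9) = 0.1976 S between n7,n2
  Y(R10) = 0.003436 S between n6,n2
  Y(R11) = 0.0002421 S between n5,n4
  Y(R12) = 0.004484 S between n4,n0
  Y(R13) = 0.0003906 S between n1,n3
  Y(R14) = 0.001799 S between n6,n4
  Y(R15) = 0.9804 S between n1,n5
  Y(R16) = 0.1490 S between n5,n1
  Y(R17) = 0.0003058 S between n4,n6
  Y(R18) = 0.1263 S between n3,n2
  Y(R19) = 0.0003195 S between n1,n5
  Y(R20) = 0.01325 S between n1,n4
  Iext: injects 0.00679 A into n4 (from n0)
Assemble and solve the 7×7 MNA system:
  V(n1)=0.1162  V(n2)=0.09407  V(n3)=0.1129  V(n4)=0.1179  V(n5)=0.1158  V(n6)=0.1134  V(n7)=0.1128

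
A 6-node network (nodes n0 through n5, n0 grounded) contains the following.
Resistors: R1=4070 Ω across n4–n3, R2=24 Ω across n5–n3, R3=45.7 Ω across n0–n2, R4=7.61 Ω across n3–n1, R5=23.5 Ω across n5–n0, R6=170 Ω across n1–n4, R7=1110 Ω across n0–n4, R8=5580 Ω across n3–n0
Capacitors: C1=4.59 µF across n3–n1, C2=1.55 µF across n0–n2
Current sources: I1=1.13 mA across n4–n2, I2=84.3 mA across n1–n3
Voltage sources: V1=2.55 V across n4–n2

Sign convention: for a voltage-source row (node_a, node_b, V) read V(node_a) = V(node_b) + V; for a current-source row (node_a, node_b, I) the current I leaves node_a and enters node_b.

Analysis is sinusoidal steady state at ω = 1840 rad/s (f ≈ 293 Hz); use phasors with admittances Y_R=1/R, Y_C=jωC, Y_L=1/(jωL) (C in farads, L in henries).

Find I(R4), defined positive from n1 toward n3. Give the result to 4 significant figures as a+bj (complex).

-0.07258+0.004811j A

Apply KCL at each of the 5 non-ground nodes and solve the resulting linear system.
Node n1: branches {C1, R4, R6, I2} → V_1 = 0.001368+0.04421j
Node n2: branches {R3, C2, I1, V1} → V_2 = -0.6082+0.06905j
Node n3: branches {R1, R2, C1, R4, I2, R8} → V_3 = 0.5537+0.007596j
Node n4: branches {R1, I1, R6, R7, V1} → V_4 = 1.942+0.06905j
Node n5: branches {R2, R5} → V_5 = 0.2739+0.003758j
Source currents: i(V1)=-0.01463-0.0002235j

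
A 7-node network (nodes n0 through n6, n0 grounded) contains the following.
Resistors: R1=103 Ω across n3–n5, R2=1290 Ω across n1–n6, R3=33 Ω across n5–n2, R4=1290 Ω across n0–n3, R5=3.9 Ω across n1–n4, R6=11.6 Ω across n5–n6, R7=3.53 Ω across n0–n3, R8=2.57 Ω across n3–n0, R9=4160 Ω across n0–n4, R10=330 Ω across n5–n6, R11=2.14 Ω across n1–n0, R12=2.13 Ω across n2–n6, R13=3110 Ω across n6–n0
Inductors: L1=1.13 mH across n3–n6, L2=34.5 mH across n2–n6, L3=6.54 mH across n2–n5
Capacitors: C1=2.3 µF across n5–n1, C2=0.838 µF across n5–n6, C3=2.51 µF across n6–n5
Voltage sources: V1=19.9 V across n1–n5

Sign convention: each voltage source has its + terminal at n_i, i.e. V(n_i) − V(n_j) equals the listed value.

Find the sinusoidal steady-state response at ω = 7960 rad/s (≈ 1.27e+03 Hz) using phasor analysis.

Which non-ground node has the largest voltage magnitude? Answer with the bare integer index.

5

Apply KCL at each of the 6 non-ground nodes and solve the resulting linear system.
Node n1: branches {R2, R5, C1, R11, V1} → V_1 = 2.632-1.561j
Node n2: branches {R3, R12, L2, L3} → V_2 = -8.929-7.860j
Node n3: branches {R1, L1, R4, R7, R8} → V_3 = -1.824+1.088j
Node n4: branches {R5, R9} → V_4 = 2.629-1.559j
Node n5: branches {R1, R3, R6, C1, C2, R10, L3, C3, V1} → V_5 = -17.27-1.561j
Node n6: branches {R2, L1, R6, C2, R10, R12, R13, L2, C3} → V_6 = -8.643-8.605j
Source currents: i(V1)=-1.239+0.3598j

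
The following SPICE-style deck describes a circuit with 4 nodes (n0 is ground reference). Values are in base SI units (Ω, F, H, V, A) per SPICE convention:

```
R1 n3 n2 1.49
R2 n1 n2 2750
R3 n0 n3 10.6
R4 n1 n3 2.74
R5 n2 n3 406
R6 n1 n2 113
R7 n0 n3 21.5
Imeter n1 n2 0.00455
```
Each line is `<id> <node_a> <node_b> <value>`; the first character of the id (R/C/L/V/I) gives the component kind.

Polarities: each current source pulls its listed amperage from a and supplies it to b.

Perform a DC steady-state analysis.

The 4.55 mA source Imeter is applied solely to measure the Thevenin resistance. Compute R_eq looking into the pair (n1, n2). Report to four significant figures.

Element admittances at DC:
  Y(R1) = 0.6711 S between n3,n2
  Y(R2) = 0.0003636 S between n1,n2
  Y(R3) = 0.09434 S between n0,n3
  Y(R4) = 0.3650 S between n1,n3
  Y(R5) = 0.002463 S between n2,n3
  Y(R6) = 0.008850 S between n1,n2
  Y(R7) = 0.04651 S between n0,n3
  Imeter: injects 0.00455 A into n2 (from n1)
Assemble and solve the 3×3 MNA system:
  V(n1)=-0.01200  V(n2)=0.006502  V(n3)=0.000

R_eq = 4.066 Ω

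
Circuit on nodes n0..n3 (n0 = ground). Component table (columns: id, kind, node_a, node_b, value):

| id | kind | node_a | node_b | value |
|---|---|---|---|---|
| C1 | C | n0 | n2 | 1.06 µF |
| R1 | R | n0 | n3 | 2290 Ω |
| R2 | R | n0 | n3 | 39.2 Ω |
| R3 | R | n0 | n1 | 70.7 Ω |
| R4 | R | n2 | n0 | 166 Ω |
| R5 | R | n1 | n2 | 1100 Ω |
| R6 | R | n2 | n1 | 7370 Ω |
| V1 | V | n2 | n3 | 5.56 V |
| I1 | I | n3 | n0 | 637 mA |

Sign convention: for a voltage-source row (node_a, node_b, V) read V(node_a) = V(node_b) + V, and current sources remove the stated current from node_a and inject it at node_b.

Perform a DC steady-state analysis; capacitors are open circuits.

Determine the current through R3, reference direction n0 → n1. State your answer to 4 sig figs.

Apply KCL at each of the 3 non-ground nodes and solve the resulting linear system.
Node n1: branches {R3, R5, R6} → V_1 = -1.029
Node n2: branches {C1, R4, R5, R6, V1} → V_2 = -14.96
Node n3: branches {R1, R2, V1, I1} → V_3 = -20.52
Source currents: i(V1)=0.1047

0.01455 A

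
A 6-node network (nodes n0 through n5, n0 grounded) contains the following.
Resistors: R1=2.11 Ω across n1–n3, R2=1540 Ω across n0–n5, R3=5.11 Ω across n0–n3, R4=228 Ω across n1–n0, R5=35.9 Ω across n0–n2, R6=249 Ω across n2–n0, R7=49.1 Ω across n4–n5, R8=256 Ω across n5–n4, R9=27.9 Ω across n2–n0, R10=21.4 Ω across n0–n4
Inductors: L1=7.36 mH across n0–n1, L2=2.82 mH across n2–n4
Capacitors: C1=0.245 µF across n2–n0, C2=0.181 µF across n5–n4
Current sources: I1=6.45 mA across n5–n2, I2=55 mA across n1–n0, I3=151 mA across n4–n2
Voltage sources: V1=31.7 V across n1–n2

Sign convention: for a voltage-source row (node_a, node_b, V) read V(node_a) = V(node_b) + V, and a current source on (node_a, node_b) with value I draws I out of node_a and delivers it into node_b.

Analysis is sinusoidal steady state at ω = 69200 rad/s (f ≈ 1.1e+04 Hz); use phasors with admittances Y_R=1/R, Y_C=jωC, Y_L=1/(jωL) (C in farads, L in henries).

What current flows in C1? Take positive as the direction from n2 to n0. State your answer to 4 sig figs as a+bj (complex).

MNA unknowns: 5 node voltages V₁..V_5 plus 1 source current (V1)
R1: Y=0.4739+0.000j on G[1,3]
R2: Y=0.0006494+0.000j on G[0,5]
R3: Y=0.1957+0.000j on G[0,3]
R4: Y=0.004386+0.000j on G[1,0]
L1: Y=0.000-0.001963j on G[0,1]
R5: Y=0.02786+0.000j on G[0,2]
R6: Y=0.004016+0.000j on G[2,0]
C1: Y=0.000+0.01695j on G[2,0]
I1: z[5]−=0.00645, z[2]+=0.00645
L2: Y=0.000-0.005124j on G[2,4]
C2: Y=0.000+0.01253j on G[5,4]
R7: Y=0.02037+0.000j on G[4,5]
R8: Y=0.003906+0.000j on G[5,4]
I2: z[1]−=0.055, z[0]+=0.055
I3: z[4]−=0.151, z[2]+=0.151
R9: Y=0.03584+0.000j on G[2,0]
R10: Y=0.04673+0.000j on G[0,4]
V1: row V1−V2=31.7, i_V1 at 1,2
solve → V1=10.79+1.357j, V2=-20.91+1.357j, V3=7.636+0.9607j, V4=-3.379+1.896j, V5=-3.535+1.925j
aux → i_V1=-1.599-0.1728j

-0.02301-0.3545j A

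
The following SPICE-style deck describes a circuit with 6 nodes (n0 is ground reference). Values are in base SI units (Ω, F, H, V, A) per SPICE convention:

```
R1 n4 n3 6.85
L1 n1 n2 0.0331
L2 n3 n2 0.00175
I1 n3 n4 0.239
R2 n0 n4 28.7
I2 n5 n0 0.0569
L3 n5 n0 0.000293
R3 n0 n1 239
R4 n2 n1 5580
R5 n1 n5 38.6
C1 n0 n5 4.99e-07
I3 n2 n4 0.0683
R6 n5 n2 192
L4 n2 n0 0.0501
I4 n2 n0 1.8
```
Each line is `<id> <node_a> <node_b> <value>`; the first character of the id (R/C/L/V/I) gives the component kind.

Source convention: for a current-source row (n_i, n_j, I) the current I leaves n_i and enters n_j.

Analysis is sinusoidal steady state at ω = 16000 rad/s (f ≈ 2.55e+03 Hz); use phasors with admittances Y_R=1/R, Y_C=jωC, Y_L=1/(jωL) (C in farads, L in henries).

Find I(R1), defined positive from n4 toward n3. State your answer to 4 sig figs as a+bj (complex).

Apply KCL at each of the 5 non-ground nodes and solve the resulting linear system.
Node n1: branches {L1, R3, R4, R5} → V_1 = -2.373+1.195j
Node n2: branches {L1, L2, R4, I3, R6, L4, I4} → V_2 = -52.62-39.33j
Node n3: branches {R1, L2, I1} → V_3 = -51.47+1.464j
Node n4: branches {R1, I1, R2, I3} → V_4 = -39.85+1.182j
Node n5: branches {I2, L3, R5, C1, R6} → V_5 = 0.5446-1.994j

1.696-0.04118j A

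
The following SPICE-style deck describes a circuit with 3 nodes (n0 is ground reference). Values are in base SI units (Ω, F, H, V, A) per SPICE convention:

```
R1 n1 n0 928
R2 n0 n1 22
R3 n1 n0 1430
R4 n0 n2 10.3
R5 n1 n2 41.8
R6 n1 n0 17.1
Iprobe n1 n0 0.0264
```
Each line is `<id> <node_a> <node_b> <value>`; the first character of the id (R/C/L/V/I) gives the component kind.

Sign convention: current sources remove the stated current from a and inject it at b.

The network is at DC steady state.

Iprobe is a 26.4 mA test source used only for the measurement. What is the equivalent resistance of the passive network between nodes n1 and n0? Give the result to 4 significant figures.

MNA unknowns: 2 node voltages V₁..V_2
R1: Y=0.001078 on G[1,0]
R2: Y=0.04545 on G[0,1]
R3: Y=0.0006993 on G[1,0]
R4: Y=0.09709 on G[0,2]
R5: Y=0.02392 on G[1,2]
R6: Y=0.05848 on G[1,0]
Iprobe: z[1]−=0.0264, z[0]+=0.0264
solve → V1=-0.2114, V2=-0.04179

R_eq = 8.006 Ω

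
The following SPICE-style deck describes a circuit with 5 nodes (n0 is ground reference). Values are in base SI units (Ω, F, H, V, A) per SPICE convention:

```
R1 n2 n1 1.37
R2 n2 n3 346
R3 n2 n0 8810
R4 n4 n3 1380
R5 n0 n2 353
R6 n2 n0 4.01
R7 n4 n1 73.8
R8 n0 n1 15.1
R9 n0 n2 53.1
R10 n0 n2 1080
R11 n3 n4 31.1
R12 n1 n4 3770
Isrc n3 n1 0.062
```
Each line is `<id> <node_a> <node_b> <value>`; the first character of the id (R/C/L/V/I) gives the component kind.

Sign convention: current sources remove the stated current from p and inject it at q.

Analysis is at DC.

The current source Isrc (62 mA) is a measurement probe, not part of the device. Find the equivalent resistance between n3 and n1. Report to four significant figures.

Apply KCL at each of the 4 non-ground nodes and solve the resulting linear system.
Node n1: branches {R1, R7, R8, R12, Isrc} → V_1 = 0.01454
Node n2: branches {R1, R2, R3, R5, R6, R9, R10} → V_2 = -0.003539
Node n3: branches {R2, R4, R11, Isrc} → V_3 = -4.903
Node n4: branches {R4, R7, R11, R12} → V_4 = -3.448

R_eq = 79.32 Ω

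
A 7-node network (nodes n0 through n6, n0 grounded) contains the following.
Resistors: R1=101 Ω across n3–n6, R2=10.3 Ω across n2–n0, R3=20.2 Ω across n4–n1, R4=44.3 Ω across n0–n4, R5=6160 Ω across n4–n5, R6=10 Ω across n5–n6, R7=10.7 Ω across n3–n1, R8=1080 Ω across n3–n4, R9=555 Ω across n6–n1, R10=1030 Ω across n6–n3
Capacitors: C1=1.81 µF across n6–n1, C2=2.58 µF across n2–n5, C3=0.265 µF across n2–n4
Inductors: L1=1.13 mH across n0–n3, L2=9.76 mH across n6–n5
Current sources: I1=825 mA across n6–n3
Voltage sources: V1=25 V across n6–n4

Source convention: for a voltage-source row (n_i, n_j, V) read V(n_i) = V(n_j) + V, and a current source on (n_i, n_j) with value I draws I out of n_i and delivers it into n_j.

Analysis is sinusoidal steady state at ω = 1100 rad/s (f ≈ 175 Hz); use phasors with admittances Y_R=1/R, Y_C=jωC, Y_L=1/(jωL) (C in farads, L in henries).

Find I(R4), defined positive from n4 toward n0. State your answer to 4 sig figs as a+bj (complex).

-0.3772-0.005263j A

Element admittances at ω=1100 rad/s:
  Y(R1) = 0.009901+0.000j S between n3,n6
  Y(C1) = 0.000+0.001991j S between n6,n1
  Y(R2) = 0.09709+0.000j S between n2,n0
  Y(R3) = 0.04950+0.000j S between n4,n1
  Y(R4) = 0.02257+0.000j S between n0,n4
  Y(R5) = 0.0001623+0.000j S between n4,n5
  Y(L1) = 0.000-0.8045j S between n0,n3
  I1: injects 0.825 A into n3 (from n6)
  Y(C2) = 0.000+0.002838j S between n2,n5
  Y(R6) = 0.1000+0.000j S between n5,n6
  Y(L2) = 0.000-0.09314j S between n6,n5
  Y(R7) = 0.09346+0.000j S between n3,n1
  Y(R8) = 0.0009259+0.000j S between n3,n4
  Y(R9) = 0.001802+0.000j S between n6,n1
  Y(R10) = 0.0009709+0.000j S between n6,n3
  Y(C3) = 0.000+0.0002915j S between n2,n4
  V1: constraint V(n6)−V(n4) = 25
Assemble and solve the 7×7 MNA system:
  V(n1)=-5.591+0.4095j  V(n2)=0.01832+0.1942j  V(n3)=0.01689+0.4666j  V(n4)=-16.71-0.2331j  V(n5)=8.379-0.3886j  V(n6)=8.292-0.2331j
  i(V1)=-0.9470-0.04258j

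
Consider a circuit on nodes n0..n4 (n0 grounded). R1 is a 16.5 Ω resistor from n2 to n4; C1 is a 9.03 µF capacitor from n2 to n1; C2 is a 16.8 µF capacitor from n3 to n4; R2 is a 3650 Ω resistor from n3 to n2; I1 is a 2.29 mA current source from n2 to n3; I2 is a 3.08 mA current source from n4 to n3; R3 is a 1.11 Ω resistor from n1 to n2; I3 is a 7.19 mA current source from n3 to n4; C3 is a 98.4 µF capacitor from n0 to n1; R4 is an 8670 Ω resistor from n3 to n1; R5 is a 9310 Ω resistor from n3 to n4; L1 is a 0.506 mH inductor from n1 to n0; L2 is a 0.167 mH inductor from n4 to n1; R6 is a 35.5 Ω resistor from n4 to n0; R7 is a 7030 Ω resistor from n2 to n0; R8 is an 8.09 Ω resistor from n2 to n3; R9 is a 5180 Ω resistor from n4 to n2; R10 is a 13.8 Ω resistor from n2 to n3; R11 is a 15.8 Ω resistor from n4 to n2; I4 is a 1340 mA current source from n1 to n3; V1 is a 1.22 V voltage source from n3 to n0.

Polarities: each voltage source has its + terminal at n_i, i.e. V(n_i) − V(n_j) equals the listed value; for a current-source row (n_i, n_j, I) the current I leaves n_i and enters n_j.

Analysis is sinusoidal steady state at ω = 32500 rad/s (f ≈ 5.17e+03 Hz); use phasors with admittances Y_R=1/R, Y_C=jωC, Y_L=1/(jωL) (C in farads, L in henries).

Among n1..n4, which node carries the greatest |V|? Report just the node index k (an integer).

4

Element admittances at ω=32500 rad/s:
  Y(R1) = 0.06061+0.000j S between n2,n4
  Y(C1) = 0.000+0.2935j S between n2,n1
  Y(C2) = 0.000+0.5460j S between n3,n4
  Y(R2) = 0.0002740+0.000j S between n3,n2
  I1: injects 0.00229 A into n3 (from n2)
  I2: injects 0.00308 A into n3 (from n4)
  Y(R3) = 0.9009+0.000j S between n1,n2
  I3: injects 0.00719 A into n4 (from n3)
  Y(C3) = 0.000+3.198j S between n0,n1
  Y(R4) = 0.0001153+0.000j S between n3,n1
  Y(R5) = 0.0001074+0.000j S between n3,n4
  Y(L1) = 0.000-0.06081j S between n1,n0
  Y(L2) = 0.000-0.1842j S between n4,n1
  Y(R6) = 0.02817+0.000j S between n4,n0
  Y(R7) = 0.0001422+0.000j S between n2,n0
  Y(R8) = 0.1236+0.000j S between n2,n3
  Y(R9) = 0.0001931+0.000j S between n4,n2
  Y(R10) = 0.07246+0.000j S between n2,n3
  Y(R11) = 0.06329+0.000j S between n4,n2
  I4: injects 1.34 A into n3 (from n1)
  V1: constraint V(n3)−V(n0) = 1.22
Assemble and solve the 5×5 MNA system:
  V(n1)=-0.1086+0.2981j  V(n2)=0.2639+0.1796j  V(n3)=1.220+0.000j  V(n4)=1.754+0.4848j
  i(V1)=0.8857+0.3270j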